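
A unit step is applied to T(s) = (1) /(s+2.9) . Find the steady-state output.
FVT: lim_{t→∞} y(t) = lim_{s→0} s*Y(s) where Y(s) = T(s)/s.
= lim_{s→0} T(s) = T(0) = num(0)/den(0) = 1/2.9 = 0.3448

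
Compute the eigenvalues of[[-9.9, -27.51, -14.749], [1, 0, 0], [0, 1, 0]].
Eigenvalues solve det(λI - A) = 0.
Characteristic polynomial: λ^3 + 9.9*λ^2 + 27.51*λ + 14.749 = 0.
Factor: (λ + 4.3)(λ + 4.9)(λ + 0.7) = 0.
Roots: -0.7, -4.3, -4.9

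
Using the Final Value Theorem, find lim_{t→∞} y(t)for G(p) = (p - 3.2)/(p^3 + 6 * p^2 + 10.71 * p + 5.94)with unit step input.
FVT: lim_{t→∞} y(t) = lim_{p→0} p*Y(p) where Y(p) = G(p)/p.
= lim_{p→0} G(p) = G(0) = num(0)/den(0) = -3.2/5.94 = -0.5387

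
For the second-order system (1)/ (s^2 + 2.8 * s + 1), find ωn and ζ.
Standard form: ωn²/(s²+2ζωn·s+ωn²).
const=1=ωn² → ωn=1, s coeff=2.8=2ζωn → ζ=1.4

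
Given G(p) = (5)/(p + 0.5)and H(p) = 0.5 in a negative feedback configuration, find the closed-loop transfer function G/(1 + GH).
Closed-loop T = G/(1+GH).
Numerator: G_num * H_den = 5.
Denominator: G_den * H_den + G_num * H_num = (p + 0.5) + (2.5) = p + 3.
T(p) = (5)/(p + 3)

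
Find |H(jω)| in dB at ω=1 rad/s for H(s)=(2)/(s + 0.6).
Substitute s = j*1: H(j1) = 0.882353 - 1.47059j.
|H(j1)| = sqrt(Re² + Im²) = 1.715.
20*log₁₀(1.715) = 4.69 dB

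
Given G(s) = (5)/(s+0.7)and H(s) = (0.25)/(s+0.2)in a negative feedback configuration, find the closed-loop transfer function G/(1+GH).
Closed-loop T = G/(1+GH).
Numerator: G_num * H_den = 5*s + 1.
Denominator: G_den * H_den + G_num * H_num = (s^2 + 0.9*s + 0.14) + (1.25) = s^2 + 0.9*s + 1.39.
T(s) = (5*s + 1)/(s^2 + 0.9*s + 1.39)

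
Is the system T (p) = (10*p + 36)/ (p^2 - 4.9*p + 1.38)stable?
Denominator: p^2 - 4.9*p + 1.38 = (p - 0.3)(p - 4.6). Poles: 0.3, 4.6. All Re(p)<0: No (unstable)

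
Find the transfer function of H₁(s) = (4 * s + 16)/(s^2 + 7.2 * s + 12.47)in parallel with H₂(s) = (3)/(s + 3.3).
Parallel: H = H₁ + H₂ = (n₁·d₂ + n₂·d₁)/(d₁·d₂).
n₁·d₂ = 4*s^2 + 29.2*s + 52.8. n₂·d₁ = 3*s^2 + 21.6*s + 37.41. Sum = 7*s^2 + 50.8*s + 90.21. d₁·d₂ = s^3 + 10.5*s^2 + 36.23*s + 41.151.
H(s) = (7*s^2 + 50.8*s + 90.21)/(s^3 + 10.5*s^2 + 36.23*s + 41.151)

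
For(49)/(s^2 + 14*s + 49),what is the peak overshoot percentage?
Standard form: ωn²/(s²+2ζωn·s+ωn²) → ωn = 7, ζ = 1.
ζ ≥ 1, so the response is non-oscillatory: peak overshoot = 0%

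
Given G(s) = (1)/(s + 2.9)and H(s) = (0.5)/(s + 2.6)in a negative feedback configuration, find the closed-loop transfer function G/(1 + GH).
Closed-loop T = G/(1+GH).
Numerator: G_num * H_den = s + 2.6.
Denominator: G_den * H_den + G_num * H_num = (s^2 + 5.5*s + 7.54) + (0.5) = s^2 + 5.5*s + 8.04.
T(s) = (s + 2.6)/(s^2 + 5.5*s + 8.04)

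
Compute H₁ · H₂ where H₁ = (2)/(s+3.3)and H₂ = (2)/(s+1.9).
Series: H = H₁ · H₂ = (n₁·n₂)/(d₁·d₂).
Num: n₁·n₂ = 4. Den: d₁·d₂ = s^2 + 5.2*s + 6.27.
H(s) = (4)/(s^2 + 5.2*s + 6.27)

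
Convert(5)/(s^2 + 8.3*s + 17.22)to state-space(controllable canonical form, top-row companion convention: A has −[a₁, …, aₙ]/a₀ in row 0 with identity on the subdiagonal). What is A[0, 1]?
Reachable canonical form for den = s^2 + 8.3*s + 17.22: top row of A = -[a₁,a₂,...,aₙ]/a₀, ones on the subdiagonal, zeros elsewhere.
A = [[-8.3, -17.22], [1, 0]].
A[0,1] = -17.22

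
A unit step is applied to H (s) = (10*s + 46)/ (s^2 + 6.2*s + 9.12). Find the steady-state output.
FVT: lim_{t→∞} y(t) = lim_{s→0} s*Y(s) where Y(s) = H(s)/s.
= lim_{s→0} H(s) = H(0) = num(0)/den(0) = 46/9.12 = 5.044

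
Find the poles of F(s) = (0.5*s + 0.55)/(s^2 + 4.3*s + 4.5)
Set denominator = 0: s^2 + 4.3*s + 4.5 = (s + 1.8)(s + 2.5) = 0 → Poles: -1.8, -2.5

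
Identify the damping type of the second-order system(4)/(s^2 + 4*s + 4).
Standard form: ωn²/(s²+2ζωn·s+ωn²) gives ωn=2, ζ=1.
Critically damped (ζ = 1)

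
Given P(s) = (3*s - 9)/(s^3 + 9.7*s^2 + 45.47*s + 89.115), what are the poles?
Set denominator = 0: s^3 + 9.7*s^2 + 45.47*s + 89.115 = (s + 3.9)(s^2 + 5.8*s + 22.85) = 0 → Poles: -2.9 + 3.8j, -2.9 - 3.8j, -3.9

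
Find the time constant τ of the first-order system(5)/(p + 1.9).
First-order system: τ = -1/pole. Pole = -1.9. τ = -1/(-1.9) = 0.5263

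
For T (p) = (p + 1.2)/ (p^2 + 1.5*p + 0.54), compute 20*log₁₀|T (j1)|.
Substitute p = j*1: T(j1) = 0.385115 - 0.918102j.
|T(j1)| = sqrt(Re² + Im²) = 0.9956.
20*log₁₀(0.9956) = -0.04 dB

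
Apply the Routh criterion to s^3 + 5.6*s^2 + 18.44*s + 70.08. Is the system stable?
Routh array:
s^3: [1, 18.44]; s^2: [5.6, 70.08]; s^1: [5.92571]; s^0: [70.08]
First column: [1, 5.6, 5.92571, 70.08]. Sign changes = 0.
Yes, stable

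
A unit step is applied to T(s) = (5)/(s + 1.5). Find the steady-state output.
FVT: lim_{t→∞} y(t) = lim_{s→0} s*Y(s) where Y(s) = T(s)/s.
= lim_{s→0} T(s) = T(0) = num(0)/den(0) = 5/1.5 = 3.333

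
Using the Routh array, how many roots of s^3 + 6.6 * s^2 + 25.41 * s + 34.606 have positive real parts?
Routh array:
s^3: [1, 25.41]; s^2: [6.6, 34.606]; s^1: [20.1667]; s^0: [34.606]
First column: [1, 6.6, 20.1667, 34.606]. Sign changes = RHP roots = 0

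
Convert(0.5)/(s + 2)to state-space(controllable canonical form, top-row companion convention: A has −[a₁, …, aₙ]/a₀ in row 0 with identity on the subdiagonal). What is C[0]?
Reachable canonical form: C = numerator coefficients (right-aligned, zero-padded to length n).
num = 0.5, C = [[0.5]].
C[0] = 0.5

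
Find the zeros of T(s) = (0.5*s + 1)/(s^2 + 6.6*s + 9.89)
Set numerator = 0: 0.5*s + 1 = 0 → Zeros: -2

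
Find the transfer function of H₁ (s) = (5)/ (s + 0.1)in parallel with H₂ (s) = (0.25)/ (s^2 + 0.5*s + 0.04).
Parallel: H = H₁ + H₂ = (n₁·d₂ + n₂·d₁)/(d₁·d₂).
n₁·d₂ = 5*s^2 + 2.5*s + 0.2. n₂·d₁ = 0.25*s + 0.025. Sum = 5*s^2 + 2.75*s + 0.225. d₁·d₂ = s^3 + 0.6*s^2 + 0.09*s + 0.004.
H(s) = (5*s^2 + 2.75*s + 0.225)/(s^3 + 0.6*s^2 + 0.09*s + 0.004)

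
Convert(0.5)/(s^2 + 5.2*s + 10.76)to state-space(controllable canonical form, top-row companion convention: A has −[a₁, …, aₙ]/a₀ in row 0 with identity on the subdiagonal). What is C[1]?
Reachable canonical form: C = numerator coefficients (right-aligned, zero-padded to length n).
num = 0.5, C = [[0, 0.5]].
C[1] = 0.5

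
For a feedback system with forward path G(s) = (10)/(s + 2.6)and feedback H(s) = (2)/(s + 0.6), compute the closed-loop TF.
Closed-loop T = G/(1+GH).
Numerator: G_num * H_den = 10*s + 6.
Denominator: G_den * H_den + G_num * H_num = (s^2 + 3.2*s + 1.56) + (20) = s^2 + 3.2*s + 21.56.
T(s) = (10*s + 6)/(s^2 + 3.2*s + 21.56)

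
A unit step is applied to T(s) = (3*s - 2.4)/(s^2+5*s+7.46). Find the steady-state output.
FVT: lim_{t→∞} y(t) = lim_{s→0} s*Y(s) where Y(s) = T(s)/s.
= lim_{s→0} T(s) = T(0) = num(0)/den(0) = -2.4/7.46 = -0.3217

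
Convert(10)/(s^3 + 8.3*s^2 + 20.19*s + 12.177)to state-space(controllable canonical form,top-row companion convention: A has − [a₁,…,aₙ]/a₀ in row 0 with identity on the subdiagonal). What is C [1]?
Reachable canonical form: C = numerator coefficients (right-aligned, zero-padded to length n).
num = 10, C = [[0, 0, 10]].
C[1] = 0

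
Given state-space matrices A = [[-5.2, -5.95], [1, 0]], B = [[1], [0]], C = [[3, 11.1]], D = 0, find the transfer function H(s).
H(s) = C(sI - A)⁻¹B + D.
Characteristic polynomial det(sI - A) = s^2 + 5.2*s + 5.95.
Numerator from C·adj(sI-A)·B + D·det(sI-A) = 3*s + 11.1.
H(s) = (3*s + 11.1)/(s^2 + 5.2*s + 5.95)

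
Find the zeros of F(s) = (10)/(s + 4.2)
Numerator is a nonzero constant (10) → Zeros: none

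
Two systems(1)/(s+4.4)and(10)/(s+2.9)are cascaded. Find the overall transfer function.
Series: H = H₁ · H₂ = (n₁·n₂)/(d₁·d₂).
Num: n₁·n₂ = 10. Den: d₁·d₂ = s^2 + 7.3*s + 12.76.
H(s) = (10)/(s^2 + 7.3*s + 12.76)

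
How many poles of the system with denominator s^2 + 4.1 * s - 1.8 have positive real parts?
s^2 + 4.1*s - 1.8 = (s - 0.4)(s + 4.5). Poles: -4.5, 0.4. RHP poles (Re>0): 1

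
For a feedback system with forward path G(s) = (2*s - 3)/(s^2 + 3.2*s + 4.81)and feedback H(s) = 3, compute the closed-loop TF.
Closed-loop T = G/(1+GH).
Numerator: G_num * H_den = 2*s - 3.
Denominator: G_den * H_den + G_num * H_num = (s^2 + 3.2*s + 4.81) + (6*s - 9) = s^2 + 9.2*s - 4.19.
T(s) = (2*s - 3)/(s^2 + 9.2*s - 4.19)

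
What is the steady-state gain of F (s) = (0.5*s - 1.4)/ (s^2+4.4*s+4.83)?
DC gain = F(0) = num(0)/den(0) = -1.4/4.83 = -0.2899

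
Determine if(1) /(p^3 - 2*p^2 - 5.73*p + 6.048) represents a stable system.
Denominator: p^3 - 2*p^2 - 5.73*p + 6.048 = (p - 0.9)(p - 3.2)(p + 2.1). Poles: -2.1, 0.9, 3.2. All Re(p)<0: No (unstable)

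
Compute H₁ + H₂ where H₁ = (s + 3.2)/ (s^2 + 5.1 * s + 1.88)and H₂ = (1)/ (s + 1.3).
Parallel: H = H₁ + H₂ = (n₁·d₂ + n₂·d₁)/(d₁·d₂).
n₁·d₂ = s^2 + 4.5*s + 4.16. n₂·d₁ = s^2 + 5.1*s + 1.88. Sum = 2*s^2 + 9.6*s + 6.04. d₁·d₂ = s^3 + 6.4*s^2 + 8.51*s + 2.444.
H(s) = (2*s^2 + 9.6*s + 6.04)/(s^3 + 6.4*s^2 + 8.51*s + 2.444)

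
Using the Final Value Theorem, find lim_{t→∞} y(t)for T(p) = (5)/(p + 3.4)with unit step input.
FVT: lim_{t→∞} y(t) = lim_{p→0} p*Y(p) where Y(p) = T(p)/p.
= lim_{p→0} T(p) = T(0) = num(0)/den(0) = 5/3.4 = 1.471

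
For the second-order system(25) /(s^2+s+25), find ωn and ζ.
Standard form: ωn²/(s²+2ζωn·s+ωn²).
const=25=ωn² → ωn=5, s coeff=1=2ζωn → ζ=0.1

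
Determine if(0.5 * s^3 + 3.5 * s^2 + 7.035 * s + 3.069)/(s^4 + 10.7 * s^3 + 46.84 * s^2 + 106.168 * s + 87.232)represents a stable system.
Denominator: s^4 + 10.7*s^3 + 46.84*s^2 + 106.168*s + 87.232 = (s + 1.6)(s + 4.7)(s^2 + 4.4*s + 11.6). Poles: -1.6, -2.2 + 2.6j, -2.2 - 2.6j, -4.7. All Re(p)<0: Yes (stable)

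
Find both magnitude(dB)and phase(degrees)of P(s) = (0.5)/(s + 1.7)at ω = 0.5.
Substitute s = j*0.5: P(j0.5) = 0.270701 - 0.0796178j.
|P| = 20*log₁₀(sqrt(Re²+Im²)) = -10.99 dB.
∠P = atan2(Im, Re) = -16.39°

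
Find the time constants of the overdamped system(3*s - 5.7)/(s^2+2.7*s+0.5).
Overdamped: real poles at -2.5, -0.2. τ = -1/pole → τ₁ = 0.4, τ₂ = 5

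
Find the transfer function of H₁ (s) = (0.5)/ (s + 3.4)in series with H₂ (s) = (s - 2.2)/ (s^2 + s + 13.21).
Series: H = H₁ · H₂ = (n₁·n₂)/(d₁·d₂).
Num: n₁·n₂ = 0.5*s - 1.1. Den: d₁·d₂ = s^3 + 4.4*s^2 + 16.61*s + 44.914.
H(s) = (0.5*s - 1.1)/(s^3 + 4.4*s^2 + 16.61*s + 44.914)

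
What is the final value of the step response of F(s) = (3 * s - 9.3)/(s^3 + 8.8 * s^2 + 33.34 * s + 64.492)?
FVT: lim_{t→∞} y(t) = lim_{s→0} s*Y(s) where Y(s) = F(s)/s.
= lim_{s→0} F(s) = F(0) = num(0)/den(0) = -9.3/64.492 = -0.1442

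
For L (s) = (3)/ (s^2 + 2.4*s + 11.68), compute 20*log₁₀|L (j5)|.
Substitute s = j*5: L(j5) = -0.124322 - 0.112002j.
|L(j5)| = sqrt(Re² + Im²) = 0.1673.
20*log₁₀(0.1673) = -15.53 dB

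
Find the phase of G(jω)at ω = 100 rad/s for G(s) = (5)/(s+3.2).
Substitute s = j*100: G(j100) = 0.00159836 - 0.0499489j.
∠G(j100) = atan2(Im, Re) = atan2(-0.0499489, 0.00159836) = -88.17°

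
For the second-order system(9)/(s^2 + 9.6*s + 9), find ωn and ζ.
Standard form: ωn²/(s²+2ζωn·s+ωn²).
const=9=ωn² → ωn=3, s coeff=9.6=2ζωn → ζ=1.6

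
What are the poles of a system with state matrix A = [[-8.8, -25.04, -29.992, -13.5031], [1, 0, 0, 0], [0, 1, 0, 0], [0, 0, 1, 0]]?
Eigenvalues solve det(λI - A) = 0.
Characteristic polynomial: λ^4 + 8.8*λ^3 + 25.04*λ^2 + 29.992*λ + 13.5031 = 0.
Factor: (λ + 1.7)(λ + 4.7)(λ^2 + 2.4*λ + 1.69) = 0.
Roots: -1.2 + 0.5j, -1.2 - 0.5j, -1.7, -4.7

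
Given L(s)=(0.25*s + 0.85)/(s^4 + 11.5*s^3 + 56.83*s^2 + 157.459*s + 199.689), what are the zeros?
Set numerator = 0: 0.25*s + 0.85 = 0 → Zeros: -3.4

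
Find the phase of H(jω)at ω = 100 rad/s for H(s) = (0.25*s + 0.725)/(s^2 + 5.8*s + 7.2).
Substitute s = j*100: H(j100) = 7.24128e-05 - 0.0024976j.
∠H(j100) = atan2(Im, Re) = atan2(-0.0024976, 7.24128e-05) = -88.34°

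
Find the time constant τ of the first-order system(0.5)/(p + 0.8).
First-order system: τ = -1/pole. Pole = -0.8. τ = -1/(-0.8) = 1.25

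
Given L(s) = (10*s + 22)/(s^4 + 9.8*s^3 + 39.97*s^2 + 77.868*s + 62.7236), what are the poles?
Set denominator = 0: s^4 + 9.8*s^3 + 39.97*s^2 + 77.868*s + 62.7236 = (s^2 + 5.2*s + 9.32)(s^2 + 4.6*s + 6.73) = 0 → Poles: -2.3 + 1.2j, -2.3 - 1.2j, -2.6 + 1.6j, -2.6 - 1.6j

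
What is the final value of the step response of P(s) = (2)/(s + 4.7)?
FVT: lim_{t→∞} y(t) = lim_{s→0} s*Y(s) where Y(s) = P(s)/s.
= lim_{s→0} P(s) = P(0) = num(0)/den(0) = 2/4.7 = 0.4255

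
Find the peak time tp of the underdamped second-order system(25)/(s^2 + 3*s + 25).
Standard form: ωn²/(s²+2ζωn·s+ωn²) → ωn = 5, ζ = 0.3.
ωd = ωn·√(1-ζ²) = 5·√(1-0.3²) = 4.77.
tp = π/ωd = π/4.77 = 0.6587 s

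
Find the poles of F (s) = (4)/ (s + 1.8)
Set denominator = 0: s + 1.8 = 0 → Poles: -1.8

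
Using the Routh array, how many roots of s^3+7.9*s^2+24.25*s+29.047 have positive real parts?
Routh array:
s^3: [1, 24.25]; s^2: [7.9, 29.047]; s^1: [20.5732]; s^0: [29.047]
First column: [1, 7.9, 20.5732, 29.047]. Sign changes = RHP roots = 0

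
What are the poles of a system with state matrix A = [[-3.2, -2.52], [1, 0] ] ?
Eigenvalues solve det(λI - A) = 0.
Characteristic polynomial: λ^2 + 3.2*λ + 2.52 = 0.
Factor: (λ + 1.4)(λ + 1.8) = 0.
Roots: -1.4, -1.8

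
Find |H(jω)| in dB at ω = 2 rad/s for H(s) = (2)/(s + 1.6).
Substitute s = j*2: H(j2) = 0.487805 - 0.609756j.
|H(j2)| = sqrt(Re² + Im²) = 0.7809.
20*log₁₀(0.7809) = -2.15 dB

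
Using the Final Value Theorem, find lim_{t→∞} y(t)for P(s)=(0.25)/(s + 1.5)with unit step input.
FVT: lim_{t→∞} y(t) = lim_{s→0} s*Y(s) where Y(s) = P(s)/s.
= lim_{s→0} P(s) = P(0) = num(0)/den(0) = 0.25/1.5 = 0.1667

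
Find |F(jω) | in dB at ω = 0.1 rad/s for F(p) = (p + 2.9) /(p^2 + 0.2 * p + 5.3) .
Substitute p = j*0.1: F(j0.1) = 0.548268 + 0.0168307j.
|F(j0.1)| = sqrt(Re² + Im²) = 0.5485.
20*log₁₀(0.5485) = -5.22 dB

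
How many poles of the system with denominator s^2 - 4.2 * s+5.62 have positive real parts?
Poles: 2.1 + 1.1j, 2.1 - 1.1j. RHP poles (Re>0): 2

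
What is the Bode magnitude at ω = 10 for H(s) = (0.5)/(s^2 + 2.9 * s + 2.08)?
Substitute s = j*10: H(j10) = -0.00469445 - 0.00139031j.
|H(j10)| = sqrt(Re² + Im²) = 0.004896.
20*log₁₀(0.004896) = -46.20 dB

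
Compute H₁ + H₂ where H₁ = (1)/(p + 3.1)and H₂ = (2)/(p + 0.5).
Parallel: H = H₁ + H₂ = (n₁·d₂ + n₂·d₁)/(d₁·d₂).
n₁·d₂ = p + 0.5. n₂·d₁ = 2*p + 6.2. Sum = 3*p + 6.7. d₁·d₂ = p^2 + 3.6*p + 1.55.
H(p) = (3*p + 6.7)/(p^2 + 3.6*p + 1.55)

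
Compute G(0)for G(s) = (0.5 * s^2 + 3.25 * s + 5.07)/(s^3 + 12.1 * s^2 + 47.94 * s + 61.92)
DC gain = G(0) = num(0)/den(0) = 5.07/61.92 = 0.08188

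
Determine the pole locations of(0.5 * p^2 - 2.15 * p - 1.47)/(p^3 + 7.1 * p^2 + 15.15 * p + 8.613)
Set denominator = 0: p^3 + 7.1*p^2 + 15.15*p + 8.613 = (p + 3.3)(p + 0.9)(p + 2.9) = 0 → Poles: -0.9, -2.9, -3.3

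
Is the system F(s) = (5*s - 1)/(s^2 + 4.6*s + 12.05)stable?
Denominator: s^2 + 4.6*s + 12.05. Poles: -2.3 + 2.6j, -2.3 - 2.6j. All Re(p)<0: Yes (stable)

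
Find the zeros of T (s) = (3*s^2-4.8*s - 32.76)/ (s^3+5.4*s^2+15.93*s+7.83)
Set numerator = 0: 3*s^2 - 4.8*s - 32.76 = 3*(s + 2.6)(s - 4.2) = 0 → Zeros: -2.6, 4.2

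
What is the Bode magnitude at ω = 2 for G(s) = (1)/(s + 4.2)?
Substitute s = j*2: G(j2) = 0.194085 - 0.0924214j.
|G(j2)| = sqrt(Re² + Im²) = 0.215.
20*log₁₀(0.215) = -13.35 dB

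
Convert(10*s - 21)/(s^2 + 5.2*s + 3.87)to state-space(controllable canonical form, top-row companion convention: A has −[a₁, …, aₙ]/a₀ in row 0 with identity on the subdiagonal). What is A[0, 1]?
Reachable canonical form for den = s^2 + 5.2*s + 3.87: top row of A = -[a₁,a₂,...,aₙ]/a₀, ones on the subdiagonal, zeros elsewhere.
A = [[-5.2, -3.87], [1, 0]].
A[0,1] = -3.87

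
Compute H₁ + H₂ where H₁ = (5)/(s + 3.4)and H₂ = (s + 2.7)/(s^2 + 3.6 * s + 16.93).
Parallel: H = H₁ + H₂ = (n₁·d₂ + n₂·d₁)/(d₁·d₂).
n₁·d₂ = 5*s^2 + 18*s + 84.65. n₂·d₁ = s^2 + 6.1*s + 9.18. Sum = 6*s^2 + 24.1*s + 93.83. d₁·d₂ = s^3 + 7*s^2 + 29.17*s + 57.562.
H(s) = (6*s^2 + 24.1*s + 93.83)/(s^3 + 7*s^2 + 29.17*s + 57.562)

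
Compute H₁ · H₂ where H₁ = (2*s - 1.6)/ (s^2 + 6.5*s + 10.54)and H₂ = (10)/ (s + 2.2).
Series: H = H₁ · H₂ = (n₁·n₂)/(d₁·d₂).
Num: n₁·n₂ = 20*s - 16. Den: d₁·d₂ = s^3 + 8.7*s^2 + 24.84*s + 23.188.
H(s) = (20*s - 16)/(s^3 + 8.7*s^2 + 24.84*s + 23.188)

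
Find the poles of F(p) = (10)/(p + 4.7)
Set denominator = 0: p + 4.7 = 0 → Poles: -4.7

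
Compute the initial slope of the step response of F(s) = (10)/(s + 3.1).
IVT: y'(0⁺) = lim_{s→∞} s²·Y(s) = lim_{s→∞} s·F(s).
deg(num) = 0, deg(den) = 1, relative degree = 1, so s·F(s) → (leading num)/(leading den) = 10/1 = 10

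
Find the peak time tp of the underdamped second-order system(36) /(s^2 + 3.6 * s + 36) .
Standard form: ωn²/(s²+2ζωn·s+ωn²) → ωn = 6, ζ = 0.3.
ωd = ωn·√(1-ζ²) = 6·√(1-0.3²) = 5.724.
tp = π/ωd = π/5.724 = 0.5489 s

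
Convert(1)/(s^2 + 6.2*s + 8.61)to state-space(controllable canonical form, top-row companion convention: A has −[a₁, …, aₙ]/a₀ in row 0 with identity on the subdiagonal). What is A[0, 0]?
Reachable canonical form for den = s^2 + 6.2*s + 8.61: top row of A = -[a₁,a₂,...,aₙ]/a₀, ones on the subdiagonal, zeros elsewhere.
A = [[-6.2, -8.61], [1, 0]].
A[0,0] = -6.2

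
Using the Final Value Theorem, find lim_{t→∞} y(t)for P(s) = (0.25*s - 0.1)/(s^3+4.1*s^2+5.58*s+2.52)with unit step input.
FVT: lim_{t→∞} y(t) = lim_{s→0} s*Y(s) where Y(s) = P(s)/s.
= lim_{s→0} P(s) = P(0) = num(0)/den(0) = -0.1/2.52 = -0.03968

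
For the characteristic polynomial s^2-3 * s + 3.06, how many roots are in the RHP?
Poles: 1.5 + 0.9j, 1.5 - 0.9j. RHP poles (Re>0): 2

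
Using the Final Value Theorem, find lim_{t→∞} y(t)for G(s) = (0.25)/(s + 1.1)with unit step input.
FVT: lim_{t→∞} y(t) = lim_{s→0} s*Y(s) where Y(s) = G(s)/s.
= lim_{s→0} G(s) = G(0) = num(0)/den(0) = 0.25/1.1 = 0.2273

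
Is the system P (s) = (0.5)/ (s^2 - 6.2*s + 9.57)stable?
Denominator: s^2 - 6.2*s + 9.57 = (s - 3.3)(s - 2.9). Poles: 2.9, 3.3. All Re(p)<0: No (unstable)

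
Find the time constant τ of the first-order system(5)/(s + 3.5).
First-order system: τ = -1/pole. Pole = -3.5. τ = -1/(-3.5) = 0.2857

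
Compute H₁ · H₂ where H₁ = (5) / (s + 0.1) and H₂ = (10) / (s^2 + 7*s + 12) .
Series: H = H₁ · H₂ = (n₁·n₂)/(d₁·d₂).
Num: n₁·n₂ = 50. Den: d₁·d₂ = s^3 + 7.1*s^2 + 12.7*s + 1.2.
H(s) = (50)/(s^3 + 7.1*s^2 + 12.7*s + 1.2)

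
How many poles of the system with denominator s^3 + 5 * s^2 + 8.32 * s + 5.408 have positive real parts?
s^3 + 5*s^2 + 8.32*s + 5.408 = (s + 2.6)(s^2 + 2.4*s + 2.08). Poles: -1.2 + 0.8j, -1.2 - 0.8j, -2.6. RHP poles (Re>0): 0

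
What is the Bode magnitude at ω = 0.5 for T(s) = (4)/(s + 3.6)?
Substitute s = j*0.5: T(j0.5) = 1.09008 - 0.1514j.
|T(j0.5)| = sqrt(Re² + Im²) = 1.101.
20*log₁₀(1.101) = 0.83 dB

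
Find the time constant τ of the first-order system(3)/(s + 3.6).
First-order system: τ = -1/pole. Pole = -3.6. τ = -1/(-3.6) = 0.2778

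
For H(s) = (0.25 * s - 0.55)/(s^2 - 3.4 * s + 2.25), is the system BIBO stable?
Denominator: s^2 - 3.4*s + 2.25 = (s - 0.9)(s - 2.5). Poles: 0.9, 2.5. All Re(p)<0: No (unstable)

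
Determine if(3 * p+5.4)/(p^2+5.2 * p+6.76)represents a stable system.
Denominator: p^2 + 5.2*p + 6.76 = (p + 2.6)(p + 2.6). Poles: -2.6, -2.6. All Re(p)<0: Yes (stable)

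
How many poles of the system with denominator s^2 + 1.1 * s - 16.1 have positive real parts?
s^2 + 1.1*s - 16.1 = (s - 3.5)(s + 4.6). Poles: -4.6, 3.5. RHP poles (Re>0): 1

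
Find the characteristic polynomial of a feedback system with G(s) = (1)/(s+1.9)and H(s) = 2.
Characteristic poly = G_den * H_den + G_num * H_num = (s + 1.9) + (2) = s + 3.9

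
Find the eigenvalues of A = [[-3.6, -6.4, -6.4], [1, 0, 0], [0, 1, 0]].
Eigenvalues solve det(λI - A) = 0.
Characteristic polynomial: λ^3 + 3.6*λ^2 + 6.4*λ + 6.4 = 0.
Factor: (λ + 2)(λ^2 + 1.6*λ + 3.2) = 0.
Roots: -0.8 + 1.6j, -0.8 - 1.6j, -2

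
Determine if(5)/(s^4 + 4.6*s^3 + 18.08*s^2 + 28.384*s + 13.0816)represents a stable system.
Denominator: s^4 + 4.6*s^3 + 18.08*s^2 + 28.384*s + 13.0816 = (s + 0.8)(s + 1.4)(s^2 + 2.4*s + 11.68). Poles: -0.8, -1.2 + 3.2j, -1.2 - 3.2j, -1.4. All Re(p)<0: Yes (stable)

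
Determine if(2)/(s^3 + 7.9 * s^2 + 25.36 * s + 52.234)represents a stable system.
Denominator: s^3 + 7.9*s^2 + 25.36*s + 52.234 = (s + 4.9)(s^2 + 3*s + 10.66). Poles: -1.5 + 2.9j, -1.5 - 2.9j, -4.9. All Re(p)<0: Yes (stable)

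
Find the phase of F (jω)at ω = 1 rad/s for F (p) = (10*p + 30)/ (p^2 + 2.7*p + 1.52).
Substitute p = j*1: F(j1) = 5.63462 - 10.0259j.
∠F(j1) = atan2(Im, Re) = atan2(-10.0259, 5.63462) = -60.66°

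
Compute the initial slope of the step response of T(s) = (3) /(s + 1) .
IVT: y'(0⁺) = lim_{s→∞} s²·Y(s) = lim_{s→∞} s·T(s).
deg(num) = 0, deg(den) = 1, relative degree = 1, so s·T(s) → (leading num)/(leading den) = 3/1 = 3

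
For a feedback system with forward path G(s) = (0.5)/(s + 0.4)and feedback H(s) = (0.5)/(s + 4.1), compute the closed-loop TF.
Closed-loop T = G/(1+GH).
Numerator: G_num * H_den = 0.5*s + 2.05.
Denominator: G_den * H_den + G_num * H_num = (s^2 + 4.5*s + 1.64) + (0.25) = s^2 + 4.5*s + 1.89.
T(s) = (0.5*s + 2.05)/(s^2 + 4.5*s + 1.89)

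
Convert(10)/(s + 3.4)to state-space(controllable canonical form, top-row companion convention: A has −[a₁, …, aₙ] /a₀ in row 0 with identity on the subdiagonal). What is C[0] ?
Reachable canonical form: C = numerator coefficients (right-aligned, zero-padded to length n).
num = 10, C = [[10]].
C[0] = 10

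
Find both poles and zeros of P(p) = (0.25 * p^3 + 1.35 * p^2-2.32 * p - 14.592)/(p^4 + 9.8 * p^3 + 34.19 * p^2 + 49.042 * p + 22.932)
Set denominator = 0: p^4 + 9.8*p^3 + 34.19*p^2 + 49.042*p + 22.932 = (p + 3.5)(p + 2.6)(p + 0.9)(p + 2.8) = 0 → Poles: -0.9, -2.6, -2.8, -3.5
Set numerator = 0: 0.25*p^3 + 1.35*p^2 - 2.32*p - 14.592 = 0.25*(p + 3.8)(p - 3.2)(p + 4.8) = 0 → Zeros: -3.8, -4.8, 3.2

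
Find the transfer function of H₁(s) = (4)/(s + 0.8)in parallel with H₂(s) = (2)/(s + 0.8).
Parallel: H = H₁ + H₂ = (n₁·d₂ + n₂·d₁)/(d₁·d₂).
n₁·d₂ = 4*s + 3.2. n₂·d₁ = 2*s + 1.6. Sum = 6*s + 4.8. d₁·d₂ = s^2 + 1.6*s + 0.64.
H(s) = (6*s + 4.8)/(s^2 + 1.6*s + 0.64)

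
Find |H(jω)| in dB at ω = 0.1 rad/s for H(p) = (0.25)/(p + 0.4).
Substitute p = j*0.1: H(j0.1) = 0.588235 - 0.147059j.
|H(j0.1)| = sqrt(Re² + Im²) = 0.6063.
20*log₁₀(0.6063) = -4.35 dB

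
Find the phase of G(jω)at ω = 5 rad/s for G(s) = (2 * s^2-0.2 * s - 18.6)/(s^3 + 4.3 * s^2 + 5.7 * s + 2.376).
Substitute s = j*5: G(j5) = 0.358881 - 0.319927j.
∠G(j5) = atan2(Im, Re) = atan2(-0.319927, 0.358881) = -41.72°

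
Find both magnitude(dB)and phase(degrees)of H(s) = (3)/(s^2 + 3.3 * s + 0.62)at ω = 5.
Substitute s = j*5: H(j5) = -0.0843954 - 0.0571175j.
|H| = 20*log₁₀(sqrt(Re²+Im²)) = -19.84 dB.
∠H = atan2(Im, Re) = -145.91°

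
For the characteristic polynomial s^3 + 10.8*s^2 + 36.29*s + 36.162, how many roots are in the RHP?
s^3 + 10.8*s^2 + 36.29*s + 36.162 = (s + 1.8)(s + 4.9)(s + 4.1). Poles: -1.8, -4.1, -4.9. RHP poles (Re>0): 0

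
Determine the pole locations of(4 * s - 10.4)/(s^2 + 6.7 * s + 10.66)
Set denominator = 0: s^2 + 6.7*s + 10.66 = (s + 4.1)(s + 2.6) = 0 → Poles: -2.6, -4.1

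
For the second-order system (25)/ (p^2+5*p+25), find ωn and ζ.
Standard form: ωn²/(p²+2ζωn·p+ωn²).
const=25=ωn² → ωn=5, p coeff=5=2ζωn → ζ=0.5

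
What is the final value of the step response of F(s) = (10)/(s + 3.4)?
FVT: lim_{t→∞} y(t) = lim_{s→0} s*Y(s) where Y(s) = F(s)/s.
= lim_{s→0} F(s) = F(0) = num(0)/den(0) = 10/3.4 = 2.941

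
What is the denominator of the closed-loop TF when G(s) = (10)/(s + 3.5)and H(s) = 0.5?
Characteristic poly = G_den * H_den + G_num * H_num = (s + 3.5) + (5) = s + 8.5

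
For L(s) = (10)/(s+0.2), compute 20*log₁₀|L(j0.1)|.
Substitute s = j*0.1: L(j0.1) = 40 - 20j.
|L(j0.1)| = sqrt(Re² + Im²) = 44.72.
20*log₁₀(44.72) = 33.01 dB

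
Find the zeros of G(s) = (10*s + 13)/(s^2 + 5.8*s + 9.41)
Set numerator = 0: 10*s + 13 = 0 → Zeros: -1.3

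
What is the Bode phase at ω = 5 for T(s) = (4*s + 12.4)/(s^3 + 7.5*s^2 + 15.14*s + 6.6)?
Substitute s = j*5: T(j5) = -0.0918541 - 0.0855257j.
∠T(j5) = atan2(Im, Re) = atan2(-0.0855257, -0.0918541) = -137.04°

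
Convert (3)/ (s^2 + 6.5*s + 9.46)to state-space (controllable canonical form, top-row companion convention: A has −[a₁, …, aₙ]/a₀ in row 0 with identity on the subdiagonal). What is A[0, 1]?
Reachable canonical form for den = s^2 + 6.5*s + 9.46: top row of A = -[a₁,a₂,...,aₙ]/a₀, ones on the subdiagonal, zeros elsewhere.
A = [[-6.5, -9.46], [1, 0]].
A[0,1] = -9.46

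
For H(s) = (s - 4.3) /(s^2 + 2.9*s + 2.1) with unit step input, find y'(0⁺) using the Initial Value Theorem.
IVT: y'(0⁺) = lim_{s→∞} s²·Y(s) = lim_{s→∞} s·H(s).
deg(num) = 1, deg(den) = 2, relative degree = 1, so s·H(s) → (leading num)/(leading den) = 1/1 = 1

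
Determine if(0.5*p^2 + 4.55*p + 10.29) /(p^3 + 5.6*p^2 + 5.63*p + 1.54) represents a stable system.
Denominator: p^3 + 5.6*p^2 + 5.63*p + 1.54 = (p + 4.4)(p + 0.5)(p + 0.7). Poles: -0.5, -0.7, -4.4. All Re(p)<0: Yes (stable)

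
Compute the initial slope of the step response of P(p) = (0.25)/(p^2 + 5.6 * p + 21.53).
IVT: y'(0⁺) = lim_{p→∞} p²·Y(p) = lim_{p→∞} p·P(p).
deg(num) = 0, deg(den) = 2, relative degree = 2 ≥ 2, so p·P(p) → 0. Initial slope = 0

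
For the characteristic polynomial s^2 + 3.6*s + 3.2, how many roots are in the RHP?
s^2 + 3.6*s + 3.2 = (s + 2)(s + 1.6). Poles: -1.6, -2. RHP poles (Re>0): 0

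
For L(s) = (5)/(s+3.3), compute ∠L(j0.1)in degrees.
Substitute s = j*0.1: L(j0.1) = 1.51376 - 0.0458716j.
∠L(j0.1) = atan2(Im, Re) = atan2(-0.0458716, 1.51376) = -1.74°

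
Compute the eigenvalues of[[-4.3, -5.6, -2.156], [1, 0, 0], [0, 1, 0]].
Eigenvalues solve det(λI - A) = 0.
Characteristic polynomial: λ^3 + 4.3*λ^2 + 5.6*λ + 2.156 = 0.
Factor: (λ + 0.7)(λ + 2.2)(λ + 1.4) = 0.
Roots: -0.7, -1.4, -2.2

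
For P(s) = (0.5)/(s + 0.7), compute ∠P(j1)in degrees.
Substitute s = j*1: P(j1) = 0.234899 - 0.33557j.
∠P(j1) = atan2(Im, Re) = atan2(-0.33557, 0.234899) = -55.01°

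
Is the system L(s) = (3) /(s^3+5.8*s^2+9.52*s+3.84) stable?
Denominator: s^3 + 5.8*s^2 + 9.52*s + 3.84 = (s + 0.6)(s + 2)(s + 3.2). Poles: -0.6, -2, -3.2. All Re(p)<0: Yes (stable)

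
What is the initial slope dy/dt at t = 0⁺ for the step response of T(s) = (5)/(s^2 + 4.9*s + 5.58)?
IVT: y'(0⁺) = lim_{s→∞} s²·Y(s) = lim_{s→∞} s·T(s).
deg(num) = 0, deg(den) = 2, relative degree = 2 ≥ 2, so s·T(s) → 0. Initial slope = 0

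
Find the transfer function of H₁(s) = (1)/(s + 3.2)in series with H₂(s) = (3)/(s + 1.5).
Series: H = H₁ · H₂ = (n₁·n₂)/(d₁·d₂).
Num: n₁·n₂ = 3. Den: d₁·d₂ = s^2 + 4.7*s + 4.8.
H(s) = (3)/(s^2 + 4.7*s + 4.8)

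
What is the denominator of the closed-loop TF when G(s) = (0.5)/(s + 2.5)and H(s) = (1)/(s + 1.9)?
Characteristic poly = G_den * H_den + G_num * H_num = (s^2 + 4.4*s + 4.75) + (0.5) = s^2 + 4.4*s + 5.25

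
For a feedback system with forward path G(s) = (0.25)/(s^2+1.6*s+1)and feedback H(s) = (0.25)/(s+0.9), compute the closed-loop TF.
Closed-loop T = G/(1+GH).
Numerator: G_num * H_den = 0.25*s + 0.225.
Denominator: G_den * H_den + G_num * H_num = (s^3 + 2.5*s^2 + 2.44*s + 0.9) + (0.0625) = s^3 + 2.5*s^2 + 2.44*s + 0.9625.
T(s) = (0.25*s + 0.225)/(s^3 + 2.5*s^2 + 2.44*s + 0.9625)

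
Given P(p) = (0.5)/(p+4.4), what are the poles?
Set denominator = 0: p + 4.4 = 0 → Poles: -4.4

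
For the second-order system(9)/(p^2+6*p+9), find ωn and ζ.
Standard form: ωn²/(p²+2ζωn·p+ωn²).
const=9=ωn² → ωn=3, p coeff=6=2ζωn → ζ=1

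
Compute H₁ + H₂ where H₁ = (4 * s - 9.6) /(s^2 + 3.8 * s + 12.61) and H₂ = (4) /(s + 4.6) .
Parallel: H = H₁ + H₂ = (n₁·d₂ + n₂·d₁)/(d₁·d₂).
n₁·d₂ = 4*s^2 + 8.8*s - 44.16. n₂·d₁ = 4*s^2 + 15.2*s + 50.44. Sum = 8*s^2 + 24*s + 6.28. d₁·d₂ = s^3 + 8.4*s^2 + 30.09*s + 58.006.
H(s) = (8*s^2 + 24*s + 6.28)/(s^3 + 8.4*s^2 + 30.09*s + 58.006)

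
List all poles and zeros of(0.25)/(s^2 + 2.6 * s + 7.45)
Set denominator = 0: s^2 + 2.6*s + 7.45 = 0 → Poles: -1.3 + 2.4j, -1.3 - 2.4j
Numerator is a nonzero constant (0.25) → Zeros: none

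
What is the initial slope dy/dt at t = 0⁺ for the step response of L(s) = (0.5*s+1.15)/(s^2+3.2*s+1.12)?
IVT: y'(0⁺) = lim_{s→∞} s²·Y(s) = lim_{s→∞} s·L(s).
deg(num) = 1, deg(den) = 2, relative degree = 1, so s·L(s) → (leading num)/(leading den) = 0.5/1 = 0.5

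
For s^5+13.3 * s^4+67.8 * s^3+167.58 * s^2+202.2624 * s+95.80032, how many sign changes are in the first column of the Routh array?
Routh array:
s^5: [1, 67.8, 202.2624]; s^4: [13.3, 167.58, 95.80032]; s^3: [55.2, 195.059]; s^2: [120.582, 95.80032]; s^1: [151.204]; s^0: [95.80032]
First column: [1, 13.3, 55.2, 120.582, 151.204, 95.80032]. Sign changes = 0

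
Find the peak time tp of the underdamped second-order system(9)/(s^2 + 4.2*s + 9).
Standard form: ωn²/(s²+2ζωn·s+ωn²) → ωn = 3, ζ = 0.7.
ωd = ωn·√(1-ζ²) = 3·√(1-0.7²) = 2.142.
tp = π/ωd = π/2.142 = 1.466 s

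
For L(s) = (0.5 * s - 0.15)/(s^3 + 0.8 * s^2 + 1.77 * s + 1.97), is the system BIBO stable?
Denominator: s^3 + 0.8*s^2 + 1.77*s + 1.97 = (s + 1)(s^2 - 0.2*s + 1.97). Poles: -1, 0.1 + 1.4j, 0.1 - 1.4j. All Re(p)<0: No (unstable)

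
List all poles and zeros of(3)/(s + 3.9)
Set denominator = 0: s + 3.9 = 0 → Poles: -3.9
Numerator is a nonzero constant (3) → Zeros: none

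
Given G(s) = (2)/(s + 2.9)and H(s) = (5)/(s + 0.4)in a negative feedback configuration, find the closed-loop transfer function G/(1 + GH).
Closed-loop T = G/(1+GH).
Numerator: G_num * H_den = 2*s + 0.8.
Denominator: G_den * H_den + G_num * H_num = (s^2 + 3.3*s + 1.16) + (10) = s^2 + 3.3*s + 11.16.
T(s) = (2*s + 0.8)/(s^2 + 3.3*s + 11.16)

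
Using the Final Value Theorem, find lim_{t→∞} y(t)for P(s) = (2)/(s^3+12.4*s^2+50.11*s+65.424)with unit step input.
FVT: lim_{t→∞} y(t) = lim_{s→0} s*Y(s) where Y(s) = P(s)/s.
= lim_{s→0} P(s) = P(0) = num(0)/den(0) = 2/65.424 = 0.03057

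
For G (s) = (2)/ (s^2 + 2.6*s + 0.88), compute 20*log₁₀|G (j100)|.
Substitute s = j*100: G(j100) = -0.000199882 - 5.1974e-06j.
|G(j100)| = sqrt(Re² + Im²) = 0.0002.
20*log₁₀(0.0002) = -73.98 dB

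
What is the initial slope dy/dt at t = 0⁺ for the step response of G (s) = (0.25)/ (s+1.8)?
IVT: y'(0⁺) = lim_{s→∞} s²·Y(s) = lim_{s→∞} s·G(s).
deg(num) = 0, deg(den) = 1, relative degree = 1, so s·G(s) → (leading num)/(leading den) = 0.25/1 = 0.25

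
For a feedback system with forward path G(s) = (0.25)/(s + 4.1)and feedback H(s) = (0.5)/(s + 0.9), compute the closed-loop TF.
Closed-loop T = G/(1+GH).
Numerator: G_num * H_den = 0.25*s + 0.225.
Denominator: G_den * H_den + G_num * H_num = (s^2 + 5*s + 3.69) + (0.125) = s^2 + 5*s + 3.815.
T(s) = (0.25*s + 0.225)/(s^2 + 5*s + 3.815)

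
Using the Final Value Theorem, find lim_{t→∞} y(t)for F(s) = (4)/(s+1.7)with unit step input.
FVT: lim_{t→∞} y(t) = lim_{s→0} s*Y(s) where Y(s) = F(s)/s.
= lim_{s→0} F(s) = F(0) = num(0)/den(0) = 4/1.7 = 2.353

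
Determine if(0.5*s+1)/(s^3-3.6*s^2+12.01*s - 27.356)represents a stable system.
Denominator: s^3 - 3.6*s^2 + 12.01*s - 27.356 = (s - 2.8)(s^2 - 0.8*s + 9.77). Poles: 0.4 + 3.1j, 0.4 - 3.1j, 2.8. All Re(p)<0: No (unstable)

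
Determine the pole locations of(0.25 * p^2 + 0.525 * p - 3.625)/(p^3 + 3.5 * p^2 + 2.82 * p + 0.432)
Set denominator = 0: p^3 + 3.5*p^2 + 2.82*p + 0.432 = (p + 2.4)(p + 0.2)(p + 0.9) = 0 → Poles: -0.2, -0.9, -2.4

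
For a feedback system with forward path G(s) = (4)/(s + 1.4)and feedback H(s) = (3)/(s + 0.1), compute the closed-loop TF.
Closed-loop T = G/(1+GH).
Numerator: G_num * H_den = 4*s + 0.4.
Denominator: G_den * H_den + G_num * H_num = (s^2 + 1.5*s + 0.14) + (12) = s^2 + 1.5*s + 12.14.
T(s) = (4*s + 0.4)/(s^2 + 1.5*s + 12.14)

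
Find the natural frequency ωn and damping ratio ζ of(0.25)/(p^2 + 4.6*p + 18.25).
Underdamped: complex pole -2.3 + 3.6j. ωn = |pole| = 4.272, ζ = -Re(pole)/ωn = 0.5384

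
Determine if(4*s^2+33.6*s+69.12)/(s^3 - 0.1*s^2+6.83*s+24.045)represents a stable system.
Denominator: s^3 - 0.1*s^2 + 6.83*s + 24.045 = (s + 2.1)(s^2 - 2.2*s + 11.45). Poles: -2.1, 1.1 + 3.2j, 1.1 - 3.2j. All Re(p)<0: No (unstable)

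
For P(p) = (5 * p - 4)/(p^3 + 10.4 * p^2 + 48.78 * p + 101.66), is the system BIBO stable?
Denominator: p^3 + 10.4*p^2 + 48.78*p + 101.66 = (p + 4.6)(p^2 + 5.8*p + 22.1). Poles: -2.9 + 3.7j, -2.9 - 3.7j, -4.6. All Re(p)<0: Yes (stable)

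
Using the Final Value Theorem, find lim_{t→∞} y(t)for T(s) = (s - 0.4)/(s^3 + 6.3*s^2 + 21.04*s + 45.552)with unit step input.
FVT: lim_{t→∞} y(t) = lim_{s→0} s*Y(s) where Y(s) = T(s)/s.
= lim_{s→0} T(s) = T(0) = num(0)/den(0) = -0.4/45.552 = -0.008781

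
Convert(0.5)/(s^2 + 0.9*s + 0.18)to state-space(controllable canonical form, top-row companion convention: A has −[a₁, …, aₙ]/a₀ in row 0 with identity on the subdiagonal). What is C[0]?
Reachable canonical form: C = numerator coefficients (right-aligned, zero-padded to length n).
num = 0.5, C = [[0, 0.5]].
C[0] = 0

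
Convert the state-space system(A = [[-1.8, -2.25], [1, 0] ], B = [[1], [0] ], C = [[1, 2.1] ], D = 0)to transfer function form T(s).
T(s) = C(sI - A)⁻¹B + D.
Characteristic polynomial det(sI - A) = s^2 + 1.8*s + 2.25.
Numerator from C·adj(sI-A)·B + D·det(sI-A) = s + 2.1.
T(s) = (s + 2.1)/(s^2 + 1.8*s + 2.25)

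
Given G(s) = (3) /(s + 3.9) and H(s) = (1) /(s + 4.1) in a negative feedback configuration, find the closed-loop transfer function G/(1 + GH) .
Closed-loop T = G/(1+GH).
Numerator: G_num * H_den = 3*s + 12.3.
Denominator: G_den * H_den + G_num * H_num = (s^2 + 8*s + 15.99) + (3) = s^2 + 8*s + 18.99.
T(s) = (3*s + 12.3)/(s^2 + 8*s + 18.99)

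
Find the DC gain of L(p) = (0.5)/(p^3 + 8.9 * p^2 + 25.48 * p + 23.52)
DC gain = L(0) = num(0)/den(0) = 0.5/23.52 = 0.02126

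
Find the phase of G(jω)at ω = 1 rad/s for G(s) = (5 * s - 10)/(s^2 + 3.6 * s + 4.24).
Substitute s = j*1: G(j1) = -0.613874 + 2.22529j.
∠G(j1) = atan2(Im, Re) = atan2(2.22529, -0.613874) = 105.42°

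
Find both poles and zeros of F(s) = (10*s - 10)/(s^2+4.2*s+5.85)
Set denominator = 0: s^2 + 4.2*s + 5.85 = 0 → Poles: -2.1 + 1.2j, -2.1 - 1.2j
Set numerator = 0: 10*s - 10 = 0 → Zeros: 1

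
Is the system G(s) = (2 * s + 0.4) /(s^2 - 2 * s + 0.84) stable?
Denominator: s^2 - 2*s + 0.84 = (s - 0.6)(s - 1.4). Poles: 0.6, 1.4. All Re(p)<0: No (unstable)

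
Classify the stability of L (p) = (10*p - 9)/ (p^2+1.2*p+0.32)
Denominator: p^2 + 1.2*p + 0.32 = (p + 0.4)(p + 0.8). Poles: -0.4, -0.8. Stable (all poles in LHP)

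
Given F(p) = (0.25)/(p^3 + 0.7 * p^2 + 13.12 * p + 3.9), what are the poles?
Set denominator = 0: p^3 + 0.7*p^2 + 13.12*p + 3.9 = (p + 0.3)(p^2 + 0.4*p + 13) = 0 → Poles: -0.2 + 3.6j, -0.2 - 3.6j, -0.3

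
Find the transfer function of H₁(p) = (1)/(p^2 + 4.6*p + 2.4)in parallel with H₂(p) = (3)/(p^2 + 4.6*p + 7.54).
Parallel: H = H₁ + H₂ = (n₁·d₂ + n₂·d₁)/(d₁·d₂).
n₁·d₂ = p^2 + 4.6*p + 7.54. n₂·d₁ = 3*p^2 + 13.8*p + 7.2. Sum = 4*p^2 + 18.4*p + 14.74. d₁·d₂ = p^4 + 9.2*p^3 + 31.1*p^2 + 45.724*p + 18.096.
H(p) = (4*p^2 + 18.4*p + 14.74)/(p^4 + 9.2*p^3 + 31.1*p^2 + 45.724*p + 18.096)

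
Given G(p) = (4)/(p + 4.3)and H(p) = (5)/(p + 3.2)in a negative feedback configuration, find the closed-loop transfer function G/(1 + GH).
Closed-loop T = G/(1+GH).
Numerator: G_num * H_den = 4*p + 12.8.
Denominator: G_den * H_den + G_num * H_num = (p^2 + 7.5*p + 13.76) + (20) = p^2 + 7.5*p + 33.76.
T(p) = (4*p + 12.8)/(p^2 + 7.5*p + 33.76)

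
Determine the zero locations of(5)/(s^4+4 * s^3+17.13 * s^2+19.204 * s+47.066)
Numerator is a nonzero constant (5) → Zeros: none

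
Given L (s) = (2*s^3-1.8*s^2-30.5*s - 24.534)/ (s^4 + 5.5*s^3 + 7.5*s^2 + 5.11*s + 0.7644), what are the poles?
Set denominator = 0: s^4 + 5.5*s^3 + 7.5*s^2 + 5.11*s + 0.7644 = (s + 3.9)(s + 0.2)(s^2 + 1.4*s + 0.98) = 0 → Poles: -0.2, -0.7 + 0.7j, -0.7 - 0.7j, -3.9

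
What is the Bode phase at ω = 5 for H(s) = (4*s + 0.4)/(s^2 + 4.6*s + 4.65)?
Substitute s = j*5: H(j5) = 0.479111 - 0.4413j.
∠H(j5) = atan2(Im, Re) = atan2(-0.4413, 0.479111) = -42.65°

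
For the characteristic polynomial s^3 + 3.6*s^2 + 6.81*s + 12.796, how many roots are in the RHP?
s^3 + 3.6*s^2 + 6.81*s + 12.796 = (s + 2.8)(s^2 + 0.8*s + 4.57). Poles: -0.4 + 2.1j, -0.4 - 2.1j, -2.8. RHP poles (Re>0): 0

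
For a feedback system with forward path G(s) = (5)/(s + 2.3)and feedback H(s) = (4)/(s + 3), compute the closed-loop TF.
Closed-loop T = G/(1+GH).
Numerator: G_num * H_den = 5*s + 15.
Denominator: G_den * H_den + G_num * H_num = (s^2 + 5.3*s + 6.9) + (20) = s^2 + 5.3*s + 26.9.
T(s) = (5*s + 15)/(s^2 + 5.3*s + 26.9)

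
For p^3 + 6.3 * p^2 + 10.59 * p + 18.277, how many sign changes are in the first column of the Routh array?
Routh array:
p^3: [1, 10.59]; p^2: [6.3, 18.277]; p^1: [7.68889]; p^0: [18.277]
First column: [1, 6.3, 7.68889, 18.277]. Sign changes = 0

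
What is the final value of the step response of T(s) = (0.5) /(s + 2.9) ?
FVT: lim_{t→∞} y(t) = lim_{s→0} s*Y(s) where Y(s) = T(s)/s.
= lim_{s→0} T(s) = T(0) = num(0)/den(0) = 0.5/2.9 = 0.1724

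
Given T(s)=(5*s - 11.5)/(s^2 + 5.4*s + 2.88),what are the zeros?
Set numerator = 0: 5*s - 11.5 = 0 → Zeros: 2.3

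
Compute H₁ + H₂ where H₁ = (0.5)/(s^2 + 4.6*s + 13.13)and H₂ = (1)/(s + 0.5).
Parallel: H = H₁ + H₂ = (n₁·d₂ + n₂·d₁)/(d₁·d₂).
n₁·d₂ = 0.5*s + 0.25. n₂·d₁ = s^2 + 4.6*s + 13.13. Sum = s^2 + 5.1*s + 13.38. d₁·d₂ = s^3 + 5.1*s^2 + 15.43*s + 6.565.
H(s) = (s^2 + 5.1*s + 13.38)/(s^3 + 5.1*s^2 + 15.43*s + 6.565)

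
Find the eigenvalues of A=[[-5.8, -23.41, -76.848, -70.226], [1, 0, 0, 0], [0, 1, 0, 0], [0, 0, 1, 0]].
Eigenvalues solve det(λI - A) = 0.
Characteristic polynomial: λ^4 + 5.8*λ^3 + 23.41*λ^2 + 76.848*λ + 70.226 = 0.
Factor: (λ + 1.3)(λ + 3.7)(λ^2 + 0.8*λ + 14.6) = 0.
Roots: -0.4 + 3.8j, -0.4 - 3.8j, -1.3, -3.7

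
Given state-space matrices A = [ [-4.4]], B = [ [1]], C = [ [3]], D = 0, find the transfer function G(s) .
G(s) = C(sI - A)⁻¹B + D.
Characteristic polynomial det(sI - A) = s + 4.4.
Numerator from C·adj(sI-A)·B + D·det(sI-A) = 3.
G(s) = (3)/(s + 4.4)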